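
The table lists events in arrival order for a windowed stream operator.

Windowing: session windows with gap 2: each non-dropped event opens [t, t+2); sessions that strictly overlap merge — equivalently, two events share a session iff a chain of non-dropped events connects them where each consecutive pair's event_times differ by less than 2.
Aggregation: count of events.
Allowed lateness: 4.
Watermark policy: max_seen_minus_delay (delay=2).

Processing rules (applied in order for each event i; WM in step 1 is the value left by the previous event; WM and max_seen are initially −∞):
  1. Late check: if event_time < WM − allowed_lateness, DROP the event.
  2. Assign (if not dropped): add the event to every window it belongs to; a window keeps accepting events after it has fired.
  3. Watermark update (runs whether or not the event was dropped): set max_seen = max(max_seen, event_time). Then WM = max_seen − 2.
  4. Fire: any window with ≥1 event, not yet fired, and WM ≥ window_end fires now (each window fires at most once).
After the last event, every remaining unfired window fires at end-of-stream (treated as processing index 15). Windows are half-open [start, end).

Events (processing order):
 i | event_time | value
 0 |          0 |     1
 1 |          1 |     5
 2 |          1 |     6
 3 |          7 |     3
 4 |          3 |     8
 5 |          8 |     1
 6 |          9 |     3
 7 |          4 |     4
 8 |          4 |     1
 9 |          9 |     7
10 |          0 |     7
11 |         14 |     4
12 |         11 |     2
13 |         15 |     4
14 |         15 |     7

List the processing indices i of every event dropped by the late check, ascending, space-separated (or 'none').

10

i=0 t=0 v=1: → [0,2); WM=-2
i=1 t=1 v=5: → [0,3); WM=-1
i=2 t=1 v=6: → [0,3); WM=-1
i=3 t=7 v=3: → [7,9); WM=5
i=4 t=3 v=8: → [3,5); WM=5
i=5 t=8 v=1: → [7,10); WM=6
i=6 t=9 v=3: → [7,11); WM=7
i=7 t=4 v=4: → [3,6); WM=7
i=8 t=4 v=1: → [3,6); WM=7
i=9 t=9 v=7: → [7,11); WM=7
i=10 t=0 v=7: DROP (t<7-4); WM=7
i=11 t=14 v=4: → [14,16); WM=12
i=12 t=11 v=2: → [11,13); WM=12
i=13 t=15 v=4: → [14,17); WM=13
i=14 t=15 v=7: → [14,17); WM=13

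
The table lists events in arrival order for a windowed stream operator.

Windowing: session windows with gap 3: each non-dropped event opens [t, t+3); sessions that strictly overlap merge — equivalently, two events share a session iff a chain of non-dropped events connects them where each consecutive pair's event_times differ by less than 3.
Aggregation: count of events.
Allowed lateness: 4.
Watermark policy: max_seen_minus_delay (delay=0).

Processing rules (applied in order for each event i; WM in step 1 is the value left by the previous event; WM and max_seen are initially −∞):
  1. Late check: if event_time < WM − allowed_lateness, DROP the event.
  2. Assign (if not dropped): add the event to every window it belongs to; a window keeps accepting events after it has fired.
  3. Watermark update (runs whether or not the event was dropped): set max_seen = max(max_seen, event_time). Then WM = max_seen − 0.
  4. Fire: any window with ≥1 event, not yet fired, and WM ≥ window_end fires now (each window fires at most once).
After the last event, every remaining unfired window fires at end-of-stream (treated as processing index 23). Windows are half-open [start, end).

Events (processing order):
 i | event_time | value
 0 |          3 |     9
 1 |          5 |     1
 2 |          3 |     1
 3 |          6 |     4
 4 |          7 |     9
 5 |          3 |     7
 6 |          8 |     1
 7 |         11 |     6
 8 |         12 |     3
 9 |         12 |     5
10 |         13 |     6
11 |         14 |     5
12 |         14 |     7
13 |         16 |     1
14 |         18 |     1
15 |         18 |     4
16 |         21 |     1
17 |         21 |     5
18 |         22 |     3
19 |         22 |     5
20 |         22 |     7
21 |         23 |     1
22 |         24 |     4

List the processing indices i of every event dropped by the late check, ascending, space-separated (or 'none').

i=0 t=3 v=9: → [3,6); WM=3
i=1 t=5 v=1: → [3,8); WM=5
i=2 t=3 v=1: → [3,8); WM=5
i=3 t=6 v=4: → [3,9); WM=6
i=4 t=7 v=9: → [3,10); WM=7
i=5 t=3 v=7: → [3,10); WM=7
i=6 t=8 v=1: → [3,11); WM=8
i=7 t=11 v=6: → [11,14); WM=11
i=8 t=12 v=3: → [11,15); WM=12
i=9 t=12 v=5: → [11,15); WM=12
i=10 t=13 v=6: → [11,16); WM=13
i=11 t=14 v=5: → [11,17); WM=14
i=12 t=14 v=7: → [11,17); WM=14
i=13 t=16 v=1: → [11,19); WM=16
i=14 t=18 v=1: → [11,21); WM=18
i=15 t=18 v=4: → [11,21); WM=18
i=16 t=21 v=1: → [21,24); WM=21
i=17 t=21 v=5: → [21,24); WM=21
i=18 t=22 v=3: → [21,25); WM=22
i=19 t=22 v=5: → [21,25); WM=22
i=20 t=22 v=7: → [21,25); WM=22
i=21 t=23 v=1: → [21,26); WM=23
i=22 t=24 v=4: → [21,27); WM=24

none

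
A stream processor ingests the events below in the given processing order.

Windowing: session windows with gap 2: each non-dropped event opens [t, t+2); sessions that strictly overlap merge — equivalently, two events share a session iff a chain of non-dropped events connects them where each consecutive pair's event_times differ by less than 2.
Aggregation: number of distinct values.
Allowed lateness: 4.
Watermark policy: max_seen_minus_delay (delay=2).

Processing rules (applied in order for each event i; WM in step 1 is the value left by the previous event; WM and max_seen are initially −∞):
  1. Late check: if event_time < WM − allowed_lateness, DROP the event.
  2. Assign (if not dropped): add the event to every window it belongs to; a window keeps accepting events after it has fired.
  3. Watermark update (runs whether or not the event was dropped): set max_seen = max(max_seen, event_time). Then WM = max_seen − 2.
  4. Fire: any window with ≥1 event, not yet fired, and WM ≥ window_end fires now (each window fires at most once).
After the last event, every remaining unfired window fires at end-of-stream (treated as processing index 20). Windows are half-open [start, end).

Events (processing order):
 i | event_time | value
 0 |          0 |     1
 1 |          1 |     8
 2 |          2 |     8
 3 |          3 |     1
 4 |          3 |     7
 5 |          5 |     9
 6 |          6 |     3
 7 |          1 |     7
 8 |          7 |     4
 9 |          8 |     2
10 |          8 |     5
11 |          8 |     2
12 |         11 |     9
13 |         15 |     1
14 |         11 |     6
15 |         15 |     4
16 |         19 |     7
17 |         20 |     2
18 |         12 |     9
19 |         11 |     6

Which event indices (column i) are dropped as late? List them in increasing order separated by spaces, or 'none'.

i=0 t=0 v=1: → [0,2); WM=-2
i=1 t=1 v=8: → [0,3); WM=-1
i=2 t=2 v=8: → [0,4); WM=0
i=3 t=3 v=1: → [0,5); WM=1
i=4 t=3 v=7: → [0,5); WM=1
i=5 t=5 v=9: → [5,7); WM=3
i=6 t=6 v=3: → [5,8); WM=4
i=7 t=1 v=7: → [0,5); WM=4
i=8 t=7 v=4: → [5,9); WM=5
i=9 t=8 v=2: → [5,10); WM=6
i=10 t=8 v=5: → [5,10); WM=6
i=11 t=8 v=2: → [5,10); WM=6
i=12 t=11 v=9: → [11,13); WM=9
i=13 t=15 v=1: → [15,17); WM=13
i=14 t=11 v=6: → [11,13); WM=13
i=15 t=15 v=4: → [15,17); WM=13
i=16 t=19 v=7: → [19,21); WM=17
i=17 t=20 v=2: → [19,22); WM=18
i=18 t=12 v=9: DROP (t<18-4); WM=18
i=19 t=11 v=6: DROP (t<18-4); WM=18

18 19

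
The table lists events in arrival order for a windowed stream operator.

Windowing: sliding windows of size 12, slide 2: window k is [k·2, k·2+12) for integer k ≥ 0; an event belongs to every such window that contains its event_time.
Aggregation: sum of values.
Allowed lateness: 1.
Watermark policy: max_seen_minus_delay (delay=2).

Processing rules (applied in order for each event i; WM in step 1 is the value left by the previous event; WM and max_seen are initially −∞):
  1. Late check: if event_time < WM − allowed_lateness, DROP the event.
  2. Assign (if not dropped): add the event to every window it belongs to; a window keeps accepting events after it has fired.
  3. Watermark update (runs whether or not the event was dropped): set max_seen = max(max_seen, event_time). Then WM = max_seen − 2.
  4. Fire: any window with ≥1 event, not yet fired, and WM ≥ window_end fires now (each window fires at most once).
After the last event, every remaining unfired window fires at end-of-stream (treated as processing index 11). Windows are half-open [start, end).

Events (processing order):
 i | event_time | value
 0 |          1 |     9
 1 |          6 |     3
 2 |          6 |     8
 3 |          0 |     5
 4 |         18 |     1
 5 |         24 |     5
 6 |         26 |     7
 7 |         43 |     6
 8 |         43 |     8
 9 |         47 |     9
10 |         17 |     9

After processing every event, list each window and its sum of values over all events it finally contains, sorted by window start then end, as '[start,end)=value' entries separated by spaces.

[0,12)=20 [2,14)=11 [4,16)=11 [6,18)=11 [8,20)=1 [10,22)=1 [12,24)=1 [14,26)=6 [16,28)=13 [18,30)=13 [20,32)=12 [22,34)=12 [24,36)=12 [26,38)=7 [32,44)=14 [34,46)=14 [36,48)=23 [38,50)=23 [40,52)=23 [42,54)=23 [44,56)=9 [46,58)=9

i=0 t=1 v=9: → [0,12); WM=-1
i=1 t=6 v=3: → [6,18),[4,16),[2,14),[0,12); WM=4
i=2 t=6 v=8: → [6,18),[4,16),[2,14),[0,12); WM=4
i=3 t=0 v=5: DROP (t<4-1); WM=4
i=4 t=18 v=1: → [18,30),[16,28),[14,26),[12,24),[10,22),[8,20); WM=16; [0,12) fires=20 [2,14) fires=11 [4,16) fires=11
i=5 t=24 v=5: → [24,36),[22,34),[20,32),[18,30),[16,28),[14,26); WM=22; [6,18) fires=11 [8,20) fires=1 [10,22) fires=1
i=6 t=26 v=7: → [26,38),[24,36),[22,34),[20,32),[18,30),[16,28); WM=24; [12,24) fires=1
i=7 t=43 v=6: → [42,54),[40,52),[38,50),[36,48),[34,46),[32,44); WM=41; [14,26) fires=6 [16,28) fires=13 [18,30) fires=13 [20,32) fires=12 [22,34) fires=12 [24,36) fires=12 [26,38) fires=7
i=8 t=43 v=8: → [42,54),[40,52),[38,50),[36,48),[34,46),[32,44); WM=41
i=9 t=47 v=9: → [46,58),[44,56),[42,54),[40,52),[38,50),[36,48); WM=45; [32,44) fires=14
i=10 t=17 v=9: DROP (t<45-1); WM=45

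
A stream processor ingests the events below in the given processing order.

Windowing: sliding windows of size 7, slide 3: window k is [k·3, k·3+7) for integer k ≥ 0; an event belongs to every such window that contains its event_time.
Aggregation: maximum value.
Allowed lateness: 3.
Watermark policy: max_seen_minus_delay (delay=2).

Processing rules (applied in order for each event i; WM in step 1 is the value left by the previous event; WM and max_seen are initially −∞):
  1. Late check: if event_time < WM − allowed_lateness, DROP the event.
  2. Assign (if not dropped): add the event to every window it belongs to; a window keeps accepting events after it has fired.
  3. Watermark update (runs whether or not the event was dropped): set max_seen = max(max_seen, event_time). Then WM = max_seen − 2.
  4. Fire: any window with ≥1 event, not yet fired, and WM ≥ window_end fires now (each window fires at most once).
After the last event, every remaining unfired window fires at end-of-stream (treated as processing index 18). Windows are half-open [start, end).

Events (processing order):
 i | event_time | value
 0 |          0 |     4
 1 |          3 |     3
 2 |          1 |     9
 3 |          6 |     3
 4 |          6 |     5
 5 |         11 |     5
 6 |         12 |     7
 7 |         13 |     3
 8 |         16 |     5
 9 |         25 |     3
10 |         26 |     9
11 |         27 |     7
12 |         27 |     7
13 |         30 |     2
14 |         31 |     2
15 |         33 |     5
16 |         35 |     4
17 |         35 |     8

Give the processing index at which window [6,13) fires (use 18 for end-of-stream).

8

i=0 t=0 v=4: → [0,7); WM=-2
i=1 t=3 v=3: → [3,10),[0,7); WM=1
i=2 t=1 v=9: → [0,7); WM=1
i=3 t=6 v=3: → [6,13),[3,10),[0,7); WM=4
i=4 t=6 v=5: → [6,13),[3,10),[0,7); WM=4
i=5 t=11 v=5: → [9,16),[6,13); WM=9; [0,7) fires=9
i=6 t=12 v=7: → [12,19),[9,16),[6,13); WM=10; [3,10) fires=5
i=7 t=13 v=3: → [12,19),[9,16); WM=11
i=8 t=16 v=5: → [15,22),[12,19); WM=14; [6,13) fires=7
i=9 t=25 v=3: → [24,31),[21,28); WM=23; [9,16) fires=7 [12,19) fires=7 [15,22) fires=5
i=10 t=26 v=9: → [24,31),[21,28); WM=24
i=11 t=27 v=7: → [27,34),[24,31),[21,28); WM=25
i=12 t=27 v=7: → [27,34),[24,31),[21,28); WM=25
i=13 t=30 v=2: → [30,37),[27,34),[24,31); WM=28; [21,28) fires=9
i=14 t=31 v=2: → [30,37),[27,34); WM=29
i=15 t=33 v=5: → [33,40),[30,37),[27,34); WM=31; [24,31) fires=9
i=16 t=35 v=4: → [33,40),[30,37); WM=33
i=17 t=35 v=8: → [33,40),[30,37); WM=33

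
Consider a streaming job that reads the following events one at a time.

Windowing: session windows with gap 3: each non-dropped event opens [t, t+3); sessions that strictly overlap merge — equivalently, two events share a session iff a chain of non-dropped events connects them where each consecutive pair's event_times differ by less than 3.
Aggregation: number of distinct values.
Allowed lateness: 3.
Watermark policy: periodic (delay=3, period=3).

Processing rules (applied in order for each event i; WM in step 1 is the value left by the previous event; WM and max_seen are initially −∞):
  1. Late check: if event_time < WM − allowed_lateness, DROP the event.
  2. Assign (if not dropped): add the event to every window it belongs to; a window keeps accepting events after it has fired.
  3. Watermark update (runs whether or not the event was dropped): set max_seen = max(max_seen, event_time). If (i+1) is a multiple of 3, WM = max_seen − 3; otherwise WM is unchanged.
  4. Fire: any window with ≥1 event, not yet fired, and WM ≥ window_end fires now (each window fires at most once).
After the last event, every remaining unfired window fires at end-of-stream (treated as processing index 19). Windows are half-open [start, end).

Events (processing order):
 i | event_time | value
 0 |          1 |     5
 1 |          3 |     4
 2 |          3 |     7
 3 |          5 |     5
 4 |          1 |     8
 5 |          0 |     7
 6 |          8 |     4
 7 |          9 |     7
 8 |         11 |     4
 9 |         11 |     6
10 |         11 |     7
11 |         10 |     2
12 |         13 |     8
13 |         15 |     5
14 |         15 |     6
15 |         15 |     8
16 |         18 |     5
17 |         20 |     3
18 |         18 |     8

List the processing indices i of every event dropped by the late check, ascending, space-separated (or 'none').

none

i=0 t=1 v=5: → [1,4); WM=−∞
i=1 t=3 v=4: → [1,6); WM=−∞
i=2 t=3 v=7: → [1,6); WM=0
i=3 t=5 v=5: → [1,8); WM=0
i=4 t=1 v=8: → [1,8); WM=0
i=5 t=0 v=7: → [0,8); WM=2
i=6 t=8 v=4: → [8,11); WM=2
i=7 t=9 v=7: → [8,12); WM=2
i=8 t=11 v=4: → [8,14); WM=8
i=9 t=11 v=6: → [8,14); WM=8
i=10 t=11 v=7: → [8,14); WM=8
i=11 t=10 v=2: → [8,14); WM=8
i=12 t=13 v=8: → [8,16); WM=8
i=13 t=15 v=5: → [8,18); WM=8
i=14 t=15 v=6: → [8,18); WM=12
i=15 t=15 v=8: → [8,18); WM=12
i=16 t=18 v=5: → [18,21); WM=12
i=17 t=20 v=3: → [18,23); WM=17
i=18 t=18 v=8: → [18,23); WM=17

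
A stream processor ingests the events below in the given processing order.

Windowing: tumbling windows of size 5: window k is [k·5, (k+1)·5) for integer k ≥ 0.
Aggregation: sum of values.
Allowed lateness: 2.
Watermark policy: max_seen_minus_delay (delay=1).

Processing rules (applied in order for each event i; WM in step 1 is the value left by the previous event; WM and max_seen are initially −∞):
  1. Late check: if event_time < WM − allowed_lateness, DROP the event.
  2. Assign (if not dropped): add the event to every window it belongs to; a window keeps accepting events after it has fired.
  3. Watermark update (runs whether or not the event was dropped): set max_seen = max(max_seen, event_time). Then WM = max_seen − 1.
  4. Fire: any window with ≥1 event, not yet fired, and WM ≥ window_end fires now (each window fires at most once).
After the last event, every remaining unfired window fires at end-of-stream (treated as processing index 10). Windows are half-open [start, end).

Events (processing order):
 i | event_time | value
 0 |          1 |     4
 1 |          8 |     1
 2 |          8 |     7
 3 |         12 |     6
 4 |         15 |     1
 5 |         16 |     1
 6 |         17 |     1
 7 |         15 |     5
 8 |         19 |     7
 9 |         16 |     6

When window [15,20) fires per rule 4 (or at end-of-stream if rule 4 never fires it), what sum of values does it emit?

i=0 t=1 v=4: → [0,5); WM=0
i=1 t=8 v=1: → [5,10); WM=7; [0,5) fires=4
i=2 t=8 v=7: → [5,10); WM=7
i=3 t=12 v=6: → [10,15); WM=11; [5,10) fires=8
i=4 t=15 v=1: → [15,20); WM=14
i=5 t=16 v=1: → [15,20); WM=15; [10,15) fires=6
i=6 t=17 v=1: → [15,20); WM=16
i=7 t=15 v=5: → [15,20); WM=16
i=8 t=19 v=7: → [15,20); WM=18
i=9 t=16 v=6: → [15,20); WM=18

21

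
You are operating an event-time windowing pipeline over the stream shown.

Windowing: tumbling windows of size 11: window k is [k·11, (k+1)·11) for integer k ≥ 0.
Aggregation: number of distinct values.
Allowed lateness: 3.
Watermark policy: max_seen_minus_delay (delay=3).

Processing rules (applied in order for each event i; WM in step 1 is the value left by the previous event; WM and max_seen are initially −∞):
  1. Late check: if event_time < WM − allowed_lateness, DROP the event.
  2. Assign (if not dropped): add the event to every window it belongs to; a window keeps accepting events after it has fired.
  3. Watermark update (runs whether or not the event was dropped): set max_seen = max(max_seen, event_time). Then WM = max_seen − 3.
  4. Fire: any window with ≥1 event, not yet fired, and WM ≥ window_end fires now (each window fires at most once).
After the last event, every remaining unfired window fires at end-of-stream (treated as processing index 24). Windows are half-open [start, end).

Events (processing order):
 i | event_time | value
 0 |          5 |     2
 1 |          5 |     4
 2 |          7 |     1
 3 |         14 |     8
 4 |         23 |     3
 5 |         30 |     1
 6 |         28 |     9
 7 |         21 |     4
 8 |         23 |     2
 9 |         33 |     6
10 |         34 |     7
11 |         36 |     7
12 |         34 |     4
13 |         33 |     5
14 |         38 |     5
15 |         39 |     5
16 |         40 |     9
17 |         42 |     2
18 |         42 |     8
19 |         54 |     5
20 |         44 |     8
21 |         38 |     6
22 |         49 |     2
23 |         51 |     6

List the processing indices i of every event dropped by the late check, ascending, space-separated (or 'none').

7 8 20 21

i=0 t=5 v=2: → [0,11); WM=2
i=1 t=5 v=4: → [0,11); WM=2
i=2 t=7 v=1: → [0,11); WM=4
i=3 t=14 v=8: → [11,22); WM=11; [0,11) fires=3
i=4 t=23 v=3: → [22,33); WM=20
i=5 t=30 v=1: → [22,33); WM=27; [11,22) fires=1
i=6 t=28 v=9: → [22,33); WM=27
i=7 t=21 v=4: DROP (t<27-3); WM=27
i=8 t=23 v=2: DROP (t<27-3); WM=27
i=9 t=33 v=6: → [33,44); WM=30
i=10 t=34 v=7: → [33,44); WM=31
i=11 t=36 v=7: → [33,44); WM=33; [22,33) fires=3
i=12 t=34 v=4: → [33,44); WM=33
i=13 t=33 v=5: → [33,44); WM=33
i=14 t=38 v=5: → [33,44); WM=35
i=15 t=39 v=5: → [33,44); WM=36
i=16 t=40 v=9: → [33,44); WM=37
i=17 t=42 v=2: → [33,44); WM=39
i=18 t=42 v=8: → [33,44); WM=39
i=19 t=54 v=5: → [44,55); WM=51; [33,44) fires=7
i=20 t=44 v=8: DROP (t<51-3); WM=51
i=21 t=38 v=6: DROP (t<51-3); WM=51
i=22 t=49 v=2: → [44,55); WM=51
i=23 t=51 v=6: → [44,55); WM=51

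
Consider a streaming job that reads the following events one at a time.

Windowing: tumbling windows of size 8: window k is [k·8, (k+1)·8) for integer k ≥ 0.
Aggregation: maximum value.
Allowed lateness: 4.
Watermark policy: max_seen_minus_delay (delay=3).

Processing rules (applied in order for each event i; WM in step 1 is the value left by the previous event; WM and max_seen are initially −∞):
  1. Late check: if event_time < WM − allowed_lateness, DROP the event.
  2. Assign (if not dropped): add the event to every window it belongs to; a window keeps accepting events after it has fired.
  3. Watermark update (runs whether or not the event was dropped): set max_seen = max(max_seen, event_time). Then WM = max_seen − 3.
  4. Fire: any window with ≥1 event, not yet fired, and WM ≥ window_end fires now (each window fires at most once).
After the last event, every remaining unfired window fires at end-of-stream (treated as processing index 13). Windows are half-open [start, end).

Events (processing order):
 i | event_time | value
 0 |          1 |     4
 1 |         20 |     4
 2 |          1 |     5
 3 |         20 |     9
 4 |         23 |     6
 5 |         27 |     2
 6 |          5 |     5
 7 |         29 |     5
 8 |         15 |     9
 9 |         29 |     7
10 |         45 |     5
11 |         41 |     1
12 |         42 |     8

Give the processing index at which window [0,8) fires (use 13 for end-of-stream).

1

i=0 t=1 v=4: → [0,8); WM=-2
i=1 t=20 v=4: → [16,24); WM=17; [0,8) fires=4
i=2 t=1 v=5: DROP (t<17-4); WM=17
i=3 t=20 v=9: → [16,24); WM=17
i=4 t=23 v=6: → [16,24); WM=20
i=5 t=27 v=2: → [24,32); WM=24; [16,24) fires=9
i=6 t=5 v=5: DROP (t<24-4); WM=24
i=7 t=29 v=5: → [24,32); WM=26
i=8 t=15 v=9: DROP (t<26-4); WM=26
i=9 t=29 v=7: → [24,32); WM=26
i=10 t=45 v=5: → [40,48); WM=42; [24,32) fires=7
i=11 t=41 v=1: → [40,48); WM=42
i=12 t=42 v=8: → [40,48); WM=42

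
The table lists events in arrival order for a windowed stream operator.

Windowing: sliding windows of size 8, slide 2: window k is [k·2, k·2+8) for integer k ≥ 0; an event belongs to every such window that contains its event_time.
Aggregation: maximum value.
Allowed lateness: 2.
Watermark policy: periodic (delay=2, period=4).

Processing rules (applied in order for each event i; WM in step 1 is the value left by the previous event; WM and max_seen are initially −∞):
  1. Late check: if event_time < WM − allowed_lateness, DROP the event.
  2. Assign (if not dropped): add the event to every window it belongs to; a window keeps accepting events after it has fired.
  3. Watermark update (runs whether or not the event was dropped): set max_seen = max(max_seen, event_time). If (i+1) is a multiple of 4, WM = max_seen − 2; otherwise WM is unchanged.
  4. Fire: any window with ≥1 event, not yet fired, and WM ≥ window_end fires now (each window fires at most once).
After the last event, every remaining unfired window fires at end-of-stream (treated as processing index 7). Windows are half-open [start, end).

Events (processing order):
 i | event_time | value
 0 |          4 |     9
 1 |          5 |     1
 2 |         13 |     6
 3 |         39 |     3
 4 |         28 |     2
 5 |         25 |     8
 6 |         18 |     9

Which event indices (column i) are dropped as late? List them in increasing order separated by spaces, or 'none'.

i=0 t=4 v=9: → [4,12),[2,10),[0,8); WM=−∞
i=1 t=5 v=1: → [4,12),[2,10),[0,8); WM=−∞
i=2 t=13 v=6: → [12,20),[10,18),[8,16),[6,14); WM=−∞
i=3 t=39 v=3: → [38,46),[36,44),[34,42),[32,40); WM=37; [0,8) fires=9 [2,10) fires=9 [4,12) fires=9 [6,14) fires=6 [8,16) fires=6 [10,18) fires=6 [12,20) fires=6
i=4 t=28 v=2: DROP (t<37-2); WM=37
i=5 t=25 v=8: DROP (t<37-2); WM=37
i=6 t=18 v=9: DROP (t<37-2); WM=37

4 5 6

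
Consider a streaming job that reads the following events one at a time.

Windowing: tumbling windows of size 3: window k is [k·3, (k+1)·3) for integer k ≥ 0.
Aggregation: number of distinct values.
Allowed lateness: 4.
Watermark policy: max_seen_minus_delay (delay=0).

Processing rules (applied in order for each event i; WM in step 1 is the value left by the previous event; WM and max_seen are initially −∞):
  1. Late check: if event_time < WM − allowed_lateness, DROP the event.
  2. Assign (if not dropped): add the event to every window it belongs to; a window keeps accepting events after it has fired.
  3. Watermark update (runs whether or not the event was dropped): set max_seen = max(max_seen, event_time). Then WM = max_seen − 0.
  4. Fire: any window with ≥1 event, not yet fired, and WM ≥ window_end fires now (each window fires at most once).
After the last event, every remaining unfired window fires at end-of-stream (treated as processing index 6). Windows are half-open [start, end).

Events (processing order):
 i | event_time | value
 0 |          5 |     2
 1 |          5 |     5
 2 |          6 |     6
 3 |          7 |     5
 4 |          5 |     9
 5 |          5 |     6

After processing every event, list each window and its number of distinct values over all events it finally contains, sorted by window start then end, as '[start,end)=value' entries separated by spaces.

i=0 t=5 v=2: → [3,6); WM=5
i=1 t=5 v=5: → [3,6); WM=5
i=2 t=6 v=6: → [6,9); WM=6; [3,6) fires=2
i=3 t=7 v=5: → [6,9); WM=7
i=4 t=5 v=9: → [3,6); WM=7
i=5 t=5 v=6: → [3,6); WM=7

[3,6)=4 [6,9)=2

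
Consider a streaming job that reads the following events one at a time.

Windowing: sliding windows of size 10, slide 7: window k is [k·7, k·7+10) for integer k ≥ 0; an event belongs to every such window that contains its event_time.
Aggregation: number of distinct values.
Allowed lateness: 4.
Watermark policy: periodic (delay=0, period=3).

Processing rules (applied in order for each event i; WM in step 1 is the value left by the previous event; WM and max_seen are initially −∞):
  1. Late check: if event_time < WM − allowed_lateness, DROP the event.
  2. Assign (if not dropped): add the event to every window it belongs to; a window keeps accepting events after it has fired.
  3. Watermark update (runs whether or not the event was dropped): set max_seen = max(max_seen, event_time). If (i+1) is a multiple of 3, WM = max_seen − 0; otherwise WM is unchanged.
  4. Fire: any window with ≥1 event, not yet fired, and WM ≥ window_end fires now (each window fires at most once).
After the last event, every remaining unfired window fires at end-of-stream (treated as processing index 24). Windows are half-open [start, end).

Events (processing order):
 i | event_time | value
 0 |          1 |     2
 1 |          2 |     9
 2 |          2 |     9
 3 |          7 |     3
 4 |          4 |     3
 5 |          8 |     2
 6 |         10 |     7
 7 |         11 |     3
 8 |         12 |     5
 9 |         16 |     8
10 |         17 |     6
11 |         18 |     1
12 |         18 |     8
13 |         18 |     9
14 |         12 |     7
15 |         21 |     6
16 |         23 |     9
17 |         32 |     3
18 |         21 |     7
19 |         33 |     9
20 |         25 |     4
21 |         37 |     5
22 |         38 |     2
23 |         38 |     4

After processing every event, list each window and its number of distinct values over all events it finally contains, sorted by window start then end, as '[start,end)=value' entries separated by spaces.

i=0 t=1 v=2: → [0,10); WM=−∞
i=1 t=2 v=9: → [0,10); WM=−∞
i=2 t=2 v=9: → [0,10); WM=2
i=3 t=7 v=3: → [7,17),[0,10); WM=2
i=4 t=4 v=3: → [0,10); WM=2
i=5 t=8 v=2: → [7,17),[0,10); WM=8
i=6 t=10 v=7: → [7,17); WM=8
i=7 t=11 v=3: → [7,17); WM=8
i=8 t=12 v=5: → [7,17); WM=12; [0,10) fires=3
i=9 t=16 v=8: → [14,24),[7,17); WM=12
i=10 t=17 v=6: → [14,24); WM=12
i=11 t=18 v=1: → [14,24); WM=18; [7,17) fires=5
i=12 t=18 v=8: → [14,24); WM=18
i=13 t=18 v=9: → [14,24); WM=18
i=14 t=12 v=7: DROP (t<18-4); WM=18
i=15 t=21 v=6: → [21,31),[14,24); WM=18
i=16 t=23 v=9: → [21,31),[14,24); WM=18
i=17 t=32 v=3: → [28,38); WM=32; [14,24) fires=4 [21,31) fires=2
i=18 t=21 v=7: DROP (t<32-4); WM=32
i=19 t=33 v=9: → [28,38); WM=32
i=20 t=25 v=4: DROP (t<32-4); WM=33
i=21 t=37 v=5: → [35,45),[28,38); WM=33
i=22 t=38 v=2: → [35,45); WM=33
i=23 t=38 v=4: → [35,45); WM=38; [28,38) fires=3

[0,10)=3 [7,17)=5 [14,24)=4 [21,31)=2 [28,38)=3 [35,45)=3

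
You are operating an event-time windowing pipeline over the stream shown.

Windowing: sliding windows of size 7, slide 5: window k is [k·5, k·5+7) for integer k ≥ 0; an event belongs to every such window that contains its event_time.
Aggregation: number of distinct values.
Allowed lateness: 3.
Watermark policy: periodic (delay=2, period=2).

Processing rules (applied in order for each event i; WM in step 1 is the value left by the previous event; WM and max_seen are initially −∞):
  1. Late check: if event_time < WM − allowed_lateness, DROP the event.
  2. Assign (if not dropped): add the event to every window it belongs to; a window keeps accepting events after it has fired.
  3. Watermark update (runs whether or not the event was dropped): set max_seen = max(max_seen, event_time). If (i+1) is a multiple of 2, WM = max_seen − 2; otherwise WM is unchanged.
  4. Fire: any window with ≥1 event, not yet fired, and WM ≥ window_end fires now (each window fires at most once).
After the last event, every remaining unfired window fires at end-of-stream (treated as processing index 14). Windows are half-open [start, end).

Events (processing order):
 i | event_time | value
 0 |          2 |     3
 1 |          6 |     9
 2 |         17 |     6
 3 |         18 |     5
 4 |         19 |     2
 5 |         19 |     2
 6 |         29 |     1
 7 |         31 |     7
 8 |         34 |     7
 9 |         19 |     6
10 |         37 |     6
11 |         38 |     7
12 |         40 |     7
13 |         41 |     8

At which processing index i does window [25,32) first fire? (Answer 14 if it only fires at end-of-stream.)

9

i=0 t=2 v=3: → [0,7); WM=−∞
i=1 t=6 v=9: → [5,12),[0,7); WM=4
i=2 t=17 v=6: → [15,22); WM=4
i=3 t=18 v=5: → [15,22); WM=16; [0,7) fires=2 [5,12) fires=1
i=4 t=19 v=2: → [15,22); WM=16
i=5 t=19 v=2: → [15,22); WM=17
i=6 t=29 v=1: → [25,32); WM=17
i=7 t=31 v=7: → [30,37),[25,32); WM=29; [15,22) fires=3
i=8 t=34 v=7: → [30,37); WM=29
i=9 t=19 v=6: DROP (t<29-3); WM=32; [25,32) fires=2
i=10 t=37 v=6: → [35,42); WM=32
i=11 t=38 v=7: → [35,42); WM=36
i=12 t=40 v=7: → [40,47),[35,42); WM=36
i=13 t=41 v=8: → [40,47),[35,42); WM=39; [30,37) fires=1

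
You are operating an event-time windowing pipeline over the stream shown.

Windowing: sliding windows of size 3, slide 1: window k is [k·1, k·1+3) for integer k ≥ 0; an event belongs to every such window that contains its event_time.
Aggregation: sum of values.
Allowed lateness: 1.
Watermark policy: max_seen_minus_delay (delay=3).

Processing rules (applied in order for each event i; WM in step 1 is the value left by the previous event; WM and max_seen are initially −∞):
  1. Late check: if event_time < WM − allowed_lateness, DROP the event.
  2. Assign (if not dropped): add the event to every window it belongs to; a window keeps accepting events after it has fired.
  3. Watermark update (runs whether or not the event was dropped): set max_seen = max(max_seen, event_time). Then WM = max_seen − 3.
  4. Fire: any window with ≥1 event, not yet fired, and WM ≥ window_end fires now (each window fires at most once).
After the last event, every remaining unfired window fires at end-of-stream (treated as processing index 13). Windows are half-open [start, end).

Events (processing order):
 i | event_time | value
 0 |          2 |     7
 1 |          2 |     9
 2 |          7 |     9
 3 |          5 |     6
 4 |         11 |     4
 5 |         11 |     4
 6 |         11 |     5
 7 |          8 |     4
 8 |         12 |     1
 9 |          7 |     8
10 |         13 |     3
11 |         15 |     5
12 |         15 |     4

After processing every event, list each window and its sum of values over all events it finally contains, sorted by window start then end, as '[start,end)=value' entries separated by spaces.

i=0 t=2 v=7: → [2,5),[1,4),[0,3); WM=-1
i=1 t=2 v=9: → [2,5),[1,4),[0,3); WM=-1
i=2 t=7 v=9: → [7,10),[6,9),[5,8); WM=4; [0,3) fires=16 [1,4) fires=16
i=3 t=5 v=6: → [5,8),[4,7),[3,6); WM=4
i=4 t=11 v=4: → [11,14),[10,13),[9,12); WM=8; [2,5) fires=16 [3,6) fires=6 [4,7) fires=6 [5,8) fires=15
i=5 t=11 v=4: → [11,14),[10,13),[9,12); WM=8
i=6 t=11 v=5: → [11,14),[10,13),[9,12); WM=8
i=7 t=8 v=4: → [8,11),[7,10),[6,9); WM=8
i=8 t=12 v=1: → [12,15),[11,14),[10,13); WM=9; [6,9) fires=13
i=9 t=7 v=8: DROP (t<9-1); WM=9
i=10 t=13 v=3: → [13,16),[12,15),[11,14); WM=10; [7,10) fires=13
i=11 t=15 v=5: → [15,18),[14,17),[13,16); WM=12; [8,11) fires=4 [9,12) fires=13
i=12 t=15 v=4: → [15,18),[14,17),[13,16); WM=12

[0,3)=16 [1,4)=16 [2,5)=16 [3,6)=6 [4,7)=6 [5,8)=15 [6,9)=13 [7,10)=13 [8,11)=4 [9,12)=13 [10,13)=14 [11,14)=17 [12,15)=4 [13,16)=12 [14,17)=9 [15,18)=9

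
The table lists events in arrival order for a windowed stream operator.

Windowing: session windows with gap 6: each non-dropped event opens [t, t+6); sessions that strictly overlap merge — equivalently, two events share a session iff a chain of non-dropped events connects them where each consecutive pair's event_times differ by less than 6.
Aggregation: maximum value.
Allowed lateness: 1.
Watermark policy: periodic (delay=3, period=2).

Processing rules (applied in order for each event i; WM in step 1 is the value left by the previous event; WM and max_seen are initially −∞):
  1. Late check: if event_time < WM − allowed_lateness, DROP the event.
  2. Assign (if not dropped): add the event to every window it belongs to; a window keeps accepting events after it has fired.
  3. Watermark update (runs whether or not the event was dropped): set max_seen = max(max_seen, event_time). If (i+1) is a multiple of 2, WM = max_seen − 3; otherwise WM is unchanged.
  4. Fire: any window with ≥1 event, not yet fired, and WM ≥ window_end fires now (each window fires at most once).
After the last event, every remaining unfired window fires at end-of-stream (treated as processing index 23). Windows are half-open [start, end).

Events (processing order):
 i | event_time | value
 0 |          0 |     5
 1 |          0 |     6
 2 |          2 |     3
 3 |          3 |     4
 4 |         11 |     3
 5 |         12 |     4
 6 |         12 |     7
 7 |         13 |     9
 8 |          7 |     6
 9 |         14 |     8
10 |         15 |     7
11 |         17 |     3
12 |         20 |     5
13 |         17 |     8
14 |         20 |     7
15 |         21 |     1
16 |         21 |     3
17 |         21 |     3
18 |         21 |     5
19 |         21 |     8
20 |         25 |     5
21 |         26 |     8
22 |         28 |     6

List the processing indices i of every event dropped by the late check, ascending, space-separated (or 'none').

i=0 t=0 v=5: → [0,6); WM=−∞
i=1 t=0 v=6: → [0,6); WM=-3
i=2 t=2 v=3: → [0,8); WM=-3
i=3 t=3 v=4: → [0,9); WM=0
i=4 t=11 v=3: → [11,17); WM=0
i=5 t=12 v=4: → [11,18); WM=9
i=6 t=12 v=7: → [11,18); WM=9
i=7 t=13 v=9: → [11,19); WM=10
i=8 t=7 v=6: DROP (t<10-1); WM=10
i=9 t=14 v=8: → [11,20); WM=11
i=10 t=15 v=7: → [11,21); WM=11
i=11 t=17 v=3: → [11,23); WM=14
i=12 t=20 v=5: → [11,26); WM=14
i=13 t=17 v=8: → [11,26); WM=17
i=14 t=20 v=7: → [11,26); WM=17
i=15 t=21 v=1: → [11,27); WM=18
i=16 t=21 v=3: → [11,27); WM=18
i=17 t=21 v=3: → [11,27); WM=18
i=18 t=21 v=5: → [11,27); WM=18
i=19 t=21 v=8: → [11,27); WM=18
i=20 t=25 v=5: → [11,31); WM=18
i=21 t=26 v=8: → [11,32); WM=23
i=22 t=28 v=6: → [11,34); WM=23

8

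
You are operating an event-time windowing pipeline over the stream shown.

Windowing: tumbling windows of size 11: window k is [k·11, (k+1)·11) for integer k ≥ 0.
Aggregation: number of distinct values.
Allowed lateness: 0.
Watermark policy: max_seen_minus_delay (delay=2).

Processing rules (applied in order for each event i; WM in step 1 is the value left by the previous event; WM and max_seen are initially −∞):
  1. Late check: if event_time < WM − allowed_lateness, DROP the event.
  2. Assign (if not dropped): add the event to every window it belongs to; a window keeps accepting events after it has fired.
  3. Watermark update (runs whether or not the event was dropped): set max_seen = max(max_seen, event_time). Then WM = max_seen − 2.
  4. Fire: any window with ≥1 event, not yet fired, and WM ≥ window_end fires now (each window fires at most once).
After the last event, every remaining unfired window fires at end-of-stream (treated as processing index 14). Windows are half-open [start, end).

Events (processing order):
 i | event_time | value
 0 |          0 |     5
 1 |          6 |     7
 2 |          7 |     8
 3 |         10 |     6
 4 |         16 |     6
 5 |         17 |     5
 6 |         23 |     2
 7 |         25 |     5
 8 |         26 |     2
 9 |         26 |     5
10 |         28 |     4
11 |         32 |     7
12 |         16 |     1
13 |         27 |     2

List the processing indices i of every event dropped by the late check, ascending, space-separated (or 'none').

i=0 t=0 v=5: → [0,11); WM=-2
i=1 t=6 v=7: → [0,11); WM=4
i=2 t=7 v=8: → [0,11); WM=5
i=3 t=10 v=6: → [0,11); WM=8
i=4 t=16 v=6: → [11,22); WM=14; [0,11) fires=4
i=5 t=17 v=5: → [11,22); WM=15
i=6 t=23 v=2: → [22,33); WM=21
i=7 t=25 v=5: → [22,33); WM=23; [11,22) fires=2
i=8 t=26 v=2: → [22,33); WM=24
i=9 t=26 v=5: → [22,33); WM=24
i=10 t=28 v=4: → [22,33); WM=26
i=11 t=32 v=7: → [22,33); WM=30
i=12 t=16 v=1: DROP (t<30-0); WM=30
i=13 t=27 v=2: DROP (t<30-0); WM=30

12 13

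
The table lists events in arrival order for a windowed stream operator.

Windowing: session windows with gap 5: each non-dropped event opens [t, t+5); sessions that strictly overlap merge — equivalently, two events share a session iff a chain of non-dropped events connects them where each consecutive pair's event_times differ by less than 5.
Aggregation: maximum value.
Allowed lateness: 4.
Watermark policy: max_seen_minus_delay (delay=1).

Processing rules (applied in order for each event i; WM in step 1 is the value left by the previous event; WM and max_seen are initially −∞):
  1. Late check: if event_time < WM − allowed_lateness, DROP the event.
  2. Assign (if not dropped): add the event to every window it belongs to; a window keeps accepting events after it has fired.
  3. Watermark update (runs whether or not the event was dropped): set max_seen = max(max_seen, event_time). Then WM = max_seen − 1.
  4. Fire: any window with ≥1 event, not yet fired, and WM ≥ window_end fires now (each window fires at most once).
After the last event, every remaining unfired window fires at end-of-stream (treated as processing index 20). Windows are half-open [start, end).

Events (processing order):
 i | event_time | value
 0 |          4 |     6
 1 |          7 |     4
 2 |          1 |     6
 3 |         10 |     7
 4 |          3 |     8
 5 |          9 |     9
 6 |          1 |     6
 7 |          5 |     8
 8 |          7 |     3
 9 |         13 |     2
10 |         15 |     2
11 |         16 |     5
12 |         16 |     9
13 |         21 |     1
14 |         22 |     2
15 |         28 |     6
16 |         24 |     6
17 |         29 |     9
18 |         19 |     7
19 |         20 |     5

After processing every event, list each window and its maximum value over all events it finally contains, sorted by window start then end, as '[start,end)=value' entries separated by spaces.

[4,21)=9 [21,34)=9

i=0 t=4 v=6: → [4,9); WM=3
i=1 t=7 v=4: → [4,12); WM=6
i=2 t=1 v=6: DROP (t<6-4); WM=6
i=3 t=10 v=7: → [4,15); WM=9
i=4 t=3 v=8: DROP (t<9-4); WM=9
i=5 t=9 v=9: → [4,15); WM=9
i=6 t=1 v=6: DROP (t<9-4); WM=9
i=7 t=5 v=8: → [4,15); WM=9
i=8 t=7 v=3: → [4,15); WM=9
i=9 t=13 v=2: → [4,18); WM=12
i=10 t=15 v=2: → [4,20); WM=14
i=11 t=16 v=5: → [4,21); WM=15
i=12 t=16 v=9: → [4,21); WM=15
i=13 t=21 v=1: → [21,26); WM=20
i=14 t=22 v=2: → [21,27); WM=21
i=15 t=28 v=6: → [28,33); WM=27
i=16 t=24 v=6: → [21,33); WM=27
i=17 t=29 v=9: → [21,34); WM=28
i=18 t=19 v=7: DROP (t<28-4); WM=28
i=19 t=20 v=5: DROP (t<28-4); WM=28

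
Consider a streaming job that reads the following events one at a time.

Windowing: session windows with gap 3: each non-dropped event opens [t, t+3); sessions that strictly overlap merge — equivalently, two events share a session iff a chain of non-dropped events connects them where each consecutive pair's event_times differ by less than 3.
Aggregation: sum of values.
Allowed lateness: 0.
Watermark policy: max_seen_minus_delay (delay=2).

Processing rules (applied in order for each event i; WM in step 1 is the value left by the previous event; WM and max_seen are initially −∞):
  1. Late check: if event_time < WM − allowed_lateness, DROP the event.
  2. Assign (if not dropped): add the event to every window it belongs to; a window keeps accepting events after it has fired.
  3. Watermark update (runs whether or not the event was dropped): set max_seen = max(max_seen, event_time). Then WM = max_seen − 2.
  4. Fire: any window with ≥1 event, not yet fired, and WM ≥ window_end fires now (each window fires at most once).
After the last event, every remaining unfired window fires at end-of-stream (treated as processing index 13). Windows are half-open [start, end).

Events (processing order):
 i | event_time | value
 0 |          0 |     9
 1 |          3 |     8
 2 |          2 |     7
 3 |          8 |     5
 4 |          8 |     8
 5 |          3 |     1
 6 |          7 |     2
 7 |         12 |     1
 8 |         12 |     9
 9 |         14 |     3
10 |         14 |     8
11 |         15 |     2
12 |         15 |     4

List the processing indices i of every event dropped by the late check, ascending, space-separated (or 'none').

5

i=0 t=0 v=9: → [0,3); WM=-2
i=1 t=3 v=8: → [3,6); WM=1
i=2 t=2 v=7: → [0,6); WM=1
i=3 t=8 v=5: → [8,11); WM=6
i=4 t=8 v=8: → [8,11); WM=6
i=5 t=3 v=1: DROP (t<6-0); WM=6
i=6 t=7 v=2: → [7,11); WM=6
i=7 t=12 v=1: → [12,15); WM=10
i=8 t=12 v=9: → [12,15); WM=10
i=9 t=14 v=3: → [12,17); WM=12
i=10 t=14 v=8: → [12,17); WM=12
i=11 t=15 v=2: → [12,18); WM=13
i=12 t=15 v=4: → [12,18); WM=13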